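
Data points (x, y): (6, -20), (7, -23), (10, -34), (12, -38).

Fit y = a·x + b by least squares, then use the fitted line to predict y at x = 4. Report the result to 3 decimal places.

The normal equations are: 329·a + 35·b = -1077;  35·a + 4·b = -115.
(Σx·x = 329, Σx = 35, Σ1 = 4, Σx·y = -1077, Σy = -115.)
Eliminating b: 4·(row 1) − 35·(row 2) gives 91·a = 4·(-1077) − 35·(-115) = -283, so a = -283/91.
Then b = ((-115) − 35·(-283/91))/4 = -20/13.
At x = 4: ŷ = (-283/91)·(4) + (-20/13)·(1) = -1272/91.

ŷ = -13.978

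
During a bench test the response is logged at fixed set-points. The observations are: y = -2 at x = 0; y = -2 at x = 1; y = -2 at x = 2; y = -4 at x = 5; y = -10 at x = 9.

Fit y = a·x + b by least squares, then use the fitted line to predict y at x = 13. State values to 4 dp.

Forming AᵀA = [[111, 17]; [17, 5]] and Aᵀy = [-116, -20]ᵀ gives AᵀA·[a, b]ᵀ = Aᵀy.
Δ = 111·5 − 17² = 266.
a = ((-116)·5 − 17·(-20))/266 = -120/133; b = (111·(-20) − 17·(-116))/266 = -124/133.
At x = 13: ŷ = (-120/133)·(13) + (-124/133)·(1) = -1684/133.

ŷ = -12.6617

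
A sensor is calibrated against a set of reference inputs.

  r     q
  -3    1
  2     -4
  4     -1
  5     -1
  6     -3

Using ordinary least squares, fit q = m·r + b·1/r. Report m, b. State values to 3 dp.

Setting ∂/∂m … = 0 gives: 90·m + 5·b = -38;  5·m + (1769/3600)·b = -197/60.
(Σr·r = 90, Σr·1/r = 5, Σ1/r·1/r = 1769/3600, Σr·q = -38, Σ1/r·q = -197/60.)
Δ = 90·(1769/3600) − 5² = 769/40.
m = ((-38)·(1769/3600) − 5·(-197/60))/(769/40) = -4061/34605; b = (90·(-197/60) − 5·(-38))/(769/40) = -4220/769.

m = -0.117, b = -5.488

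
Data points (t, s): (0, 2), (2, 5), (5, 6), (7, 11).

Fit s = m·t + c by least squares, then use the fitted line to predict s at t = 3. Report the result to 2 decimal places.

The normal equations are: 78·m + 14·c = 117;  14·m + 4·c = 24.
(Σt·t = 78, Σt = 14, Σ1 = 4, Σt·s = 117, Σs = 24.)
Determinant 78·4 − 14² = 116.
m = (117·4 − 14·24)/116 = 33/29; c = (78·24 − 14·117)/116 = 117/58.
At t = 3: ŝ = (33/29)·(3) + (117/58)·(1) = 315/58.

ŝ = 5.43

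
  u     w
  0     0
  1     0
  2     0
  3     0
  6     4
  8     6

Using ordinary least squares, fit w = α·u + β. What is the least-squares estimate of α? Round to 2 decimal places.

α = 0.82

With design matrix A, AᵀA = [[114, 20]; [20, 6]] and Aᵀw = [72, 10]ᵀ.
Δ = 114·6 − 20² = 284.
α = (72·6 − 20·10)/284 = 58/71; β = (114·10 − 20·72)/284 = -75/71.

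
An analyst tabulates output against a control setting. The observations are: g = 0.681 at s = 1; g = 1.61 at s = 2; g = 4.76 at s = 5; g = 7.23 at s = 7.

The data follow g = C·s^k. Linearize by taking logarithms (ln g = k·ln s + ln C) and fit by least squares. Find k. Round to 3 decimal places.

k = 1.209

With ln gᵢ as the transformed response and ln sᵢ as the regressor:
Σln s = 4.2485, Σ(ln s)² = 6.8573, Σln g = 3.6305, Σln s·ln g = 6.6907.
Equations: 6.8573·k + 4.2485·ln C = 6.6907;  4.2485·k + 4·ln C = 3.6305.
Δ = 6.8573·4 − (4.2485)² = 9.3795; k = (6.6907·4 − 4.2485·3.6305)/9.3795 = 1.20886, ln C = (6.8573·3.6305 − 4.2485·6.6907)/9.3795 = -0.37632.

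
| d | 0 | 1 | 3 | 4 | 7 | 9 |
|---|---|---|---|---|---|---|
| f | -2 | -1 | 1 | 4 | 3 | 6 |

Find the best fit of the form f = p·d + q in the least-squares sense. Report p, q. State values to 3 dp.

p = 0.817, q = -1.433

The normal equations are: 156·p + 24·q = 93;  24·p + 6·q = 11.
(Σd·d = 156, Σd = 24, Σ1 = 6, Σd·f = 93, Σf = 11.)
det = 156·6 − 24² = 360.
p = (93·6 − 24·11)/360 = 49/60; q = (156·11 − 24·93)/360 = -43/30.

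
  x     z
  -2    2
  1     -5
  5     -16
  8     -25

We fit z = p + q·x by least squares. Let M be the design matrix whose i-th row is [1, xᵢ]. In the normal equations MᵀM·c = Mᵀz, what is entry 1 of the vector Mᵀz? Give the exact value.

-44

Entry 1 ↔ basis 1, so (Mᵀz)_{1} = Σᵢ zᵢ = (1)·(2) + (1)·(-5) + (1)·(-16) + (1)·(-25) = -44.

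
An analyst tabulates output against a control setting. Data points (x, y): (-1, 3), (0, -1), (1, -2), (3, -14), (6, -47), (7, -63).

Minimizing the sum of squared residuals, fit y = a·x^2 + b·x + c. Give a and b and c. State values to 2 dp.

a = -1.00, b = -2.07, c = 0.80

Compute the Gram sums: Σx^2·x^2 = 3780, Σx^2·x = 586, Σx^2 = 96, Σx·x = 96, Σx = 16, Σ1 = 6.
Moment sums: Σx^2·y = -4904, Σx·y = -770, Σy = -124.
So AᵀA·[a, b, c]ᵀ = Aᵀy: [[3780, 586, 96]; [586, 96, 16]; [96, 16, 6]]·[a, b, c]ᵀ = [-4904, -770, -124]ᵀ.
Row-reducing yields a = -1613/1617, b = -506/245, c = 6478/8085.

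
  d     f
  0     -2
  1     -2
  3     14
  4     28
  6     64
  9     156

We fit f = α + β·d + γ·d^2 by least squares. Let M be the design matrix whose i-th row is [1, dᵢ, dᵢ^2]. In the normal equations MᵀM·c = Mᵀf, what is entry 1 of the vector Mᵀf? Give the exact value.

Entry 1 ↔ basis 1, so (Mᵀf)_{1} = Σᵢ fᵢ = (1)·(-2) + (1)·(-2) + (1)·(14) + (1)·(28) + (1)·(64) + (1)·(156) = 258.

258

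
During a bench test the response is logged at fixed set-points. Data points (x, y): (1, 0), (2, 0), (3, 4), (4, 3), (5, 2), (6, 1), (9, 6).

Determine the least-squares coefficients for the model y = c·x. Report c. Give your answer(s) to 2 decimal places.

Entries of MᵀM: Σx·x = 172.
For Mᵀy: Σx·y = 94.
MᵀM·[c]ᵀ = Mᵀy becomes [[172]]·[c]ᵀ = [94]ᵀ.
c = 94/172 = 0.546512.

c = 0.55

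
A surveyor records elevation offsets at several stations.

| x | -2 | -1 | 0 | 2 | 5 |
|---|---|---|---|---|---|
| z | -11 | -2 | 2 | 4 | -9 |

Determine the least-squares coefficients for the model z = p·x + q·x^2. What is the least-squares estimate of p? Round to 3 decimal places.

p = 3.297

Entries of MᵀM: Σx·x = 34, Σx·x^2 = 124, Σx^2·x^2 = 658.
Moment sums: Σx·z = -13, Σx^2·z = -255.
So MᵀM·[p, q]ᵀ = Mᵀz: [[34, 124]; [124, 658]]·[p, q]ᵀ = [-13, -255]ᵀ.
Δ = 34·658 − 124² = 6996.
p = ((-13)·658 − 124·(-255))/6996 = 11533/3498; q = (34·(-255) − 124·(-13))/6996 = -3529/3498.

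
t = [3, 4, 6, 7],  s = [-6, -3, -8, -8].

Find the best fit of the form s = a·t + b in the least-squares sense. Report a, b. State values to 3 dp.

a = -0.900, b = -1.750

The normal system XᵀX·[a, b]ᵀ = Xᵀs is [[110, 20]; [20, 4]]·[a, b]ᵀ = [-134, -25]ᵀ.
Δ = 110·4 − 20² = 40.
a = ((-134)·4 − 20·(-25))/40 = -9/10; b = (110·(-25) − 20·(-134))/40 = -7/4.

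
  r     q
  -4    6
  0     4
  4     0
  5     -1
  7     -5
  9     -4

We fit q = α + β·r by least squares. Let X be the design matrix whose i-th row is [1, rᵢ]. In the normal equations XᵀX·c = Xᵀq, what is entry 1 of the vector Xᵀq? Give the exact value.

Entry 1 ↔ basis 1, so (Xᵀq)_{1} = Σᵢ qᵢ = (1)·(6) + (1)·(4) + (1)·(0) + (1)·(-1) + (1)·(-5) + (1)·(-4) = 0.

0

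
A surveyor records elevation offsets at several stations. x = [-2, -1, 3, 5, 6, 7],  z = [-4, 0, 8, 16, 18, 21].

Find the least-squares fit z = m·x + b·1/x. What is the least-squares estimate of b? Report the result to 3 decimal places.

Compute the Gram sums: Σx·x = 124, Σx·1/x = 6, Σ1/x·1/x = 31957/22050.
For Aᵀz: Σx·z = 367, Σ1/x·z = 208/15.
Eliminating b: (31957/22050)·(row 1) − 6·(row 2) gives (1584434/11025)·m = (31957/22050)·367 − 6·(208/15) = 9893659/22050, so m = 9893659/3168868.
Then b = ((208/15) − 6·(9893659/3168868))/(31957/22050) = -2659965/792217.

b = -3.358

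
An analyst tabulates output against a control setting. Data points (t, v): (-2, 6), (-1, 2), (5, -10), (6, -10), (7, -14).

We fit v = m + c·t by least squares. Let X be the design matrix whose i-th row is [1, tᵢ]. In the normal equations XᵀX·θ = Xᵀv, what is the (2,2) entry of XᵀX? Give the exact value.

115

Row 2 ↔ basis t, column 2 ↔ basis t, so (XᵀX)_{2,2} = Σᵢ (t)·(t) = (-2)·(-2) + (-1)·(-1) + (5)·(5) + (6)·(6) + (7)·(7) = 115.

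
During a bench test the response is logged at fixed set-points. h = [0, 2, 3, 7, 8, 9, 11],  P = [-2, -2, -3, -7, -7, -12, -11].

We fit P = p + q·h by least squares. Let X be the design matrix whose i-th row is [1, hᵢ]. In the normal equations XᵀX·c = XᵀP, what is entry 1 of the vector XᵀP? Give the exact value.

Entry 1 ↔ basis 1, so (XᵀP)_{1} = Σᵢ Pᵢ = (1)·(-2) + (1)·(-2) + (1)·(-3) + (1)·(-7) + (1)·(-7) + (1)·(-12) + (1)·(-11) = -44.

-44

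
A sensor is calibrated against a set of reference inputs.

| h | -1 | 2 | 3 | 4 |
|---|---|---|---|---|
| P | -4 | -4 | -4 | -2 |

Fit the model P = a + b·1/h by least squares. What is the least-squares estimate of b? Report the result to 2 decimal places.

Setting ∂/∂a … = 0 gives: 4·a + (1/12)·b = -14;  (1/12)·a + (205/144)·b = 1/6.
Determinant 4·(205/144) − (1/12)² = 91/16.
a = ((-14)·(205/144) − (1/12)·(1/6))/(91/16) = -2872/819; b = (4·(1/6) − (1/12)·(-14))/(91/16) = 88/273.

b = 0.32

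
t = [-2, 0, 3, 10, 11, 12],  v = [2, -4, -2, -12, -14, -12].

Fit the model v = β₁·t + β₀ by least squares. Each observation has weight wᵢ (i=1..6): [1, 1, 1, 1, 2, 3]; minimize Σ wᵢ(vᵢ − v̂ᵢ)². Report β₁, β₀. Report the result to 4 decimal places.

With design matrix X, XᵀWX = [[787, 69]; [69, 9]] and XᵀWv = [-870, -80]ᵀ.
Δ = 787·9 − 69² = 2322.
β₁ = ((-870)·9 − 69·(-80))/2322 = -385/387; β₀ = (787·(-80) − 69·(-870))/2322 = -1465/1161.

β₁ = -0.9948, β₀ = -1.2618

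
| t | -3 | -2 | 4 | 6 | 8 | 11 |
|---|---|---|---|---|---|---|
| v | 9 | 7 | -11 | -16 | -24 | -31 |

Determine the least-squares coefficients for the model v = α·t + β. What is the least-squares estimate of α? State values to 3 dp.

α = -2.922

Normal-equation sums: Σt·t = 250, Σt = 24, Σ1 = 6.
Moment sums: Σt·v = -714, Σv = -66.
Normal equations: [[250, 24]; [24, 6]]·[α, β]ᵀ = [-714, -66]ᵀ.
det = 250·6 − 24² = 924.
α = ((-714)·6 − 24·(-66))/924 = -225/77; β = (250·(-66) − 24·(-714))/924 = 53/77.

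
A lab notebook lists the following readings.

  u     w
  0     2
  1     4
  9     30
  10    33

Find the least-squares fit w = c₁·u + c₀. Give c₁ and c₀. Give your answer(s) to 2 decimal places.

c₁ = 3.16, c₀ = 1.46

Forming AᵀA = [[182, 20]; [20, 4]] and Aᵀw = [604, 69]ᵀ gives AᵀA·[c₁, c₀]ᵀ = Aᵀw.
Eliminating c₀: 4·(row 1) − 20·(row 2) gives 328·c₁ = 4·604 − 20·69 = 1036, so c₁ = 259/82.
Then c₀ = (69 − 20·(259/82))/4 = 239/164.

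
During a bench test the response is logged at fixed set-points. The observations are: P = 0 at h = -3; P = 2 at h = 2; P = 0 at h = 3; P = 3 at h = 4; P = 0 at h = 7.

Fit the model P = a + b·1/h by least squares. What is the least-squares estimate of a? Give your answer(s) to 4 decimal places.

a = 0.6132

Normal-equation sums: Σ1 = 5, Σ1/h = 25/28, Σ1/h·1/h = 3917/7056.
For AᵀP: ΣP = 5, Σ1/h·P = 7/4.
Determinant 5·(3917/7056) − (25/28)² = 1745/882.
a = (5·(3917/7056) − (25/28)·(7/4))/(1745/882) = 214/349; b = (5·(7/4) − (25/28)·5)/(1745/882) = 756/349.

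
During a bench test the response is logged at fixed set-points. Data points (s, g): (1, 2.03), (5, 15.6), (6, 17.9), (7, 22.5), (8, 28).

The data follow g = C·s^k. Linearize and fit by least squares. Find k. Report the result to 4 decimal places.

k = 1.2453

With ln gᵢ as the transformed response and ln sᵢ as the regressor:
XᵀX = [[13.9113, 7.4265]; [7.4265, 5]], rhs = [22.5782, 12.7858]ᵀ  (here Σln s = 7.4265, Σ(ln s)² = 13.9113, Σln g = 12.7858, Σln s·ln g = 22.5782).
Solving (det = 14.4030): k = 1.24531, ln C = 0.70749.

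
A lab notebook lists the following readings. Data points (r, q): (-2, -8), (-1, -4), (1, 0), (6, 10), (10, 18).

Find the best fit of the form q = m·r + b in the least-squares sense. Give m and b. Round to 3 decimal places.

Normal-equation sums: Σr·r = 142, Σr = 14, Σ1 = 5.
And Σr·q = 260, Σq = 16.
Normal equations: [[142, 14]; [14, 5]]·[m, b]ᵀ = [260, 16]ᵀ.
Eliminating b: 5·(row 1) − 14·(row 2) gives 514·m = 5·260 − 14·16 = 1076, so m = 538/257.
Then b = (16 − 14·(538/257))/5 = -684/257.

m = 2.093, b = -2.661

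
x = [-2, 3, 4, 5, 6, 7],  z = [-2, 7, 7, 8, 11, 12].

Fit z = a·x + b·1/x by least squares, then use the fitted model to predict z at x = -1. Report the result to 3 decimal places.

Setting ∂/∂a … = 0 gives: 139·a + 6·b = 243;  6·a + (90281/176400)·b = 4297/420.
(Σx·x = 139, Σx·1/x = 6, Σ1/x·1/x = 90281/176400, Σx·z = 243, Σ1/x·z = 4297/420.)
det = 139·(90281/176400) − 6² = 6198659/176400.
a = (243·(90281/176400) − 6·(4297/420))/(6198659/176400) = 11109843/6198659; b = (139·(4297/420) − 6·243)/(6198659/176400) = -6332340/6198659.
At x = -1: ẑ = (11109843/6198659)·(-1) + (-6332340/6198659)·(-1) = -4777503/6198659.

ẑ = -0.771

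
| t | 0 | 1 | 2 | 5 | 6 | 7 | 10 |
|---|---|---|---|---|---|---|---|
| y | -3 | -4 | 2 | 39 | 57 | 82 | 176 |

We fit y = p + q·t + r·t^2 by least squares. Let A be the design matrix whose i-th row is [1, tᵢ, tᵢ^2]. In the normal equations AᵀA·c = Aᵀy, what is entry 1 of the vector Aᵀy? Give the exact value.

Entry 1 ↔ basis 1, so (Aᵀy)_{1} = Σᵢ yᵢ = (1)·(-3) + (1)·(-4) + (1)·(2) + (1)·(39) + (1)·(57) + (1)·(82) + (1)·(176) = 349.

349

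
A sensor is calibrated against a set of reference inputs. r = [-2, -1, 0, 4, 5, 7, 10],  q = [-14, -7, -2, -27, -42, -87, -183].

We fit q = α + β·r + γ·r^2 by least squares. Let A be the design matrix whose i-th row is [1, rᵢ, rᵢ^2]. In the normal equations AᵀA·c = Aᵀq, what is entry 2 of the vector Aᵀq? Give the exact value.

Entry 2 ↔ basis r, so (Aᵀq)_{2} = Σᵢ (r)·qᵢ = (-2)·(-14) + (-1)·(-7) + (0)·(-2) + (4)·(-27) + (5)·(-42) + (7)·(-87) + (10)·(-183) = -2722.

-2722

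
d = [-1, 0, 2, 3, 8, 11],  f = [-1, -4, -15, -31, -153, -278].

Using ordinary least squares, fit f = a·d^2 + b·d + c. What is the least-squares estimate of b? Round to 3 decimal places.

b = -2.797

Compute the Gram sums: Σd^2·d^2 = 18835, Σd^2·d = 1877, Σd^2 = 199, Σd·d = 199, Σd = 23, Σ1 = 6.
Right-hand side: Σd^2·f = -43770, Σd·f = -4404, Σf = -482.
Normal equations: [[18835, 1877, 199]; [1877, 199, 23]; [199, 23, 6]]·[a, b, c]ᵀ = [-43770, -4404, -482]ᵀ.
Inverting the 3×3 Gram matrix, [a, b, c]ᵀ = [-6605/3276, -45811/16380, -7487/2730]ᵀ.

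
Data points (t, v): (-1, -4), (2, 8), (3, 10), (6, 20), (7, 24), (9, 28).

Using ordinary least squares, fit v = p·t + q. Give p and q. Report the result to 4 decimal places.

p = 3.2277, q = 0.3465

The normal equations are: 180·p + 26·q = 590;  26·p + 6·q = 86.
(Σt·t = 180, Σt = 26, Σ1 = 6, Σt·v = 590, Σv = 86.)
Eliminating q: 6·(row 1) − 26·(row 2) gives 404·p = 6·590 − 26·86 = 1304, so p = 326/101.
Then q = (86 − 26·(326/101))/6 = 35/101.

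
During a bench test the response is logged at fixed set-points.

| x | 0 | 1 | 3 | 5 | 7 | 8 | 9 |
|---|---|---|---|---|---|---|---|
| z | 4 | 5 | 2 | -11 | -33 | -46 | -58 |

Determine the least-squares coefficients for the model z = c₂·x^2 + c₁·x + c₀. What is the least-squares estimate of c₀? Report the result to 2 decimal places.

c₀ = 4.42

With design matrix A, AᵀA = [[13765, 1737, 229]; [1737, 229, 33]; [229, 33, 7]] and Aᵀz = [-9511, -1165, -137]ᵀ.
Inverting the 3×3 Gram matrix, [c₂, c₁, c₀]ᵀ = [-3767/3828, 2221/1276, 4226/957]ᵀ.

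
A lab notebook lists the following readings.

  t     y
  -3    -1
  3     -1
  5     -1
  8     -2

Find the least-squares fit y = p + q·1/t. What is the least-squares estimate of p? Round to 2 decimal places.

Compute the Gram sums: Σ1 = 4, Σ1/t = 13/40, Σ1/t·1/t = 4001/14400.
Moment sums: Σy = -5, Σ1/t·y = -9/20.
MᵀM·[p, q]ᵀ = Mᵀy becomes [[4, 13/40]; [13/40, 4001/14400]]·[p, q]ᵀ = [-5, -9/20]ᵀ.
Eliminating q: (4001/14400)·(row 1) − (13/40)·(row 2) gives (14483/14400)·p = (4001/14400)·(-5) − (13/40)·(-9/20) = -17899/14400, so p = -2557/2069.
Then q = ((-9/20) − (13/40)·(-2557/2069))/(4001/14400) = -360/2069.

p = -1.24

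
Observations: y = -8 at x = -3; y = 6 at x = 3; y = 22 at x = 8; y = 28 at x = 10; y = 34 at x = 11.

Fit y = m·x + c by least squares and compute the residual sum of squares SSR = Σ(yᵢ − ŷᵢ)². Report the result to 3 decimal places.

From the data, Σx·x = 303, Σx = 29, Σ1 = 5.
Moment sums: Σx·y = 872, Σy = 82.
Normal equations: [[303, 29]; [29, 5]]·[m, c]ᵀ = [872, 82]ᵀ.
Determinant 303·5 − 29² = 674.
m = (872·5 − 29·82)/674 = 991/337; c = (303·82 − 29·872)/674 = -221/337.
Residuals: 498/337, -730/337, -293/337, -253/337, 778/337; SSR = 4558/337.

SSR = 13.525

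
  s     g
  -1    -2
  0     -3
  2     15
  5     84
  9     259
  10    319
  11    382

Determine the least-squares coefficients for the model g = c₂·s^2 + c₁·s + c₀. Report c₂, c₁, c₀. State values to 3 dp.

c₂ = 2.942, c₁ = 2.639, c₀ = -2.512

The normal equations are: 31844·c₂ + 3192·c₁ + 332·c₀ = 101259;  3192·c₂ + 332·c₁ + 36·c₀ = 10175;  332·c₂ + 36·c₁ + 7·c₀ = 1054.
Row-reducing yields c₂ = 117743/40028, c₁ = 105629/40028, c₀ = -25136/10007.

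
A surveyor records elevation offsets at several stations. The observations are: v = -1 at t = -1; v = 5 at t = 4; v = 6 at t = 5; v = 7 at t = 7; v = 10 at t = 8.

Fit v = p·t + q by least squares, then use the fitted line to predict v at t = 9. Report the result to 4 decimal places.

AᵀA·[p, q]ᵀ = Aᵀv reads: 155·p + 23·q = 180;  23·p + 5·q = 27.
Δ = 155·5 − 23² = 246.
p = (180·5 − 23·27)/246 = 93/82; q = (155·27 − 23·180)/246 = 15/82.
At t = 9: v̂ = (93/82)·(9) + (15/82)·(1) = 426/41.

v̂ = 10.3902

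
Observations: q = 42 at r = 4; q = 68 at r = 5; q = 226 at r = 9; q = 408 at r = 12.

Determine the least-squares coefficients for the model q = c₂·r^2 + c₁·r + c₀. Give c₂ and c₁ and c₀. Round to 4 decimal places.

MᵀM·[c₂, c₁, c₀]ᵀ = Mᵀq reads: 28178·c₂ + 2646·c₁ + 266·c₀ = 79430;  2646·c₂ + 266·c₁ + 30·c₀ = 7438;  266·c₂ + 30·c₁ + 4·c₀ = 744.
Solving the 3×3 system (Gaussian elimination) gives c₂ = 4639/1562, c₁ = -2873/1562, c₀ = 163/71.

c₂ = 2.9699, c₁ = -1.8393, c₀ = 2.2958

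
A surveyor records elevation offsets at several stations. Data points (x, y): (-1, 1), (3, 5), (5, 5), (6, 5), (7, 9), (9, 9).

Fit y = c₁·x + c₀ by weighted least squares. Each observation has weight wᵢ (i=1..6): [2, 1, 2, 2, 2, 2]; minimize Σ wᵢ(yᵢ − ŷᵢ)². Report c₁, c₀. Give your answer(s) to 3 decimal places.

c₁ = 0.814, c₀ = 1.659

Sums needed: Σwᵢ·x·x = 393, Σwᵢ·x = 55, Σwᵢ·1 = 11.
And Σwᵢ·x·y = 411, Σwᵢ·y = 63.
Eliminating c₀: 11·(row 1) − 55·(row 2) gives 1298·c₁ = 11·411 − 55·63 = 1056, so c₁ = 48/59.
Then c₀ = (63 − 55·(48/59))/11 = 1077/649.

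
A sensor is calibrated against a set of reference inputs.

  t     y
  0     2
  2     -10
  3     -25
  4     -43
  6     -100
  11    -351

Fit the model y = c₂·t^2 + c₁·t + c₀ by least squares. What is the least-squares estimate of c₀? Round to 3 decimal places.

c₀ = 1.073

Compute the Gram sums: Σt^2·t^2 = 16290, Σt^2·t = 1646, Σt^2 = 186, Σt·t = 186, Σt = 26, Σ1 = 6.
Right-hand side: Σt^2·y = -47024, Σt·y = -4728, Σy = -527.
Normal equations: [[16290, 1646, 186]; [1646, 186, 26]; [186, 26, 6]]·[c₂, c₁, c₀]ᵀ = [-47024, -4728, -527]ᵀ.
Inverting the 3×3 Gram matrix, [c₂, c₁, c₀]ᵀ = [-9857/3308, 13229/16540, 8873/8270]ᵀ.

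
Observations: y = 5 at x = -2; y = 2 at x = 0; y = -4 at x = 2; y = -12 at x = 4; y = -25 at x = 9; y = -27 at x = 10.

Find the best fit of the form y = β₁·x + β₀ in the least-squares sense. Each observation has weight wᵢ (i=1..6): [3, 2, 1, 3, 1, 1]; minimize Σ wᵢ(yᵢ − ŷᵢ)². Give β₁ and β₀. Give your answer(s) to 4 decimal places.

β₁ = -2.7854, β₀ = 0.2004

Forming MᵀWM = [[245, 27]; [27, 11]] and MᵀWy = [-677, -73]ᵀ gives MᵀWM·[β₁, β₀]ᵀ = MᵀWy.
Eliminating β₀: 11·(row 1) − 27·(row 2) gives 1966·β₁ = 11·(-677) − 27·(-73) = -5476, so β₁ = -2738/983.
Then β₀ = ((-73) − 27·(-2738/983))/11 = 197/983.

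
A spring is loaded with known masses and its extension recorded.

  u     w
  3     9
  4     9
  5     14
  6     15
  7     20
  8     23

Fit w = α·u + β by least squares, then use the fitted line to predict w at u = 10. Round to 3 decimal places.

From the data, Σu·u = 199, Σu = 33, Σ1 = 6.
For Xᵀw: Σu·w = 547, Σw = 90.
XᵀX·[α, β]ᵀ = Xᵀw becomes [[199, 33]; [33, 6]]·[α, β]ᵀ = [547, 90]ᵀ.
Determinant 199·6 − 33² = 105.
α = (547·6 − 33·90)/105 = 104/35; β = (199·90 − 33·547)/105 = -47/35.
At u = 10: ŵ = (104/35)·(10) + (-47/35)·(1) = 993/35.

ŵ = 28.371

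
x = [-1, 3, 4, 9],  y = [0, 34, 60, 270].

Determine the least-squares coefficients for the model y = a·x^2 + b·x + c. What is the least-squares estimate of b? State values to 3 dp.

b = 2.711

With design matrix A, AᵀA = [[6899, 819, 107]; [819, 107, 15]; [107, 15, 4]] and Aᵀy = [23136, 2772, 364]ᵀ.
Solving the 3×3 system (Gaussian elimination) gives a = 3689/1214, b = 3291/1214, c = -274/607.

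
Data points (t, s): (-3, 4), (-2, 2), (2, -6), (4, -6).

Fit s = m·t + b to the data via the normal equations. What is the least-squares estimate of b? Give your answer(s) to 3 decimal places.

Sums needed: Σt·t = 33, Σt = 1, Σ1 = 4.
Right-hand side: Σt·s = -52, Σs = -6.
XᵀX·[m, b]ᵀ = Xᵀs becomes [[33, 1]; [1, 4]]·[m, b]ᵀ = [-52, -6]ᵀ.
Eliminating b: 4·(row 1) − 1·(row 2) gives 131·m = 4·(-52) − 1·(-6) = -202, so m = -202/131.
Then b = ((-6) − 1·(-202/131))/4 = -146/131.

b = -1.115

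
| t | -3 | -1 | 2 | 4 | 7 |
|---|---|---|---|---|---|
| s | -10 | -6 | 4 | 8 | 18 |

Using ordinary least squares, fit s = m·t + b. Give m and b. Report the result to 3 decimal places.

The normal system XᵀX·[m, b]ᵀ = Xᵀs is [[79, 9]; [9, 5]]·[m, b]ᵀ = [202, 14]ᵀ.
Eliminating b: 5·(row 1) − 9·(row 2) gives 314·m = 5·202 − 9·14 = 884, so m = 442/157.
Then b = (14 − 9·(442/157))/5 = -356/157.

m = 2.815, b = -2.268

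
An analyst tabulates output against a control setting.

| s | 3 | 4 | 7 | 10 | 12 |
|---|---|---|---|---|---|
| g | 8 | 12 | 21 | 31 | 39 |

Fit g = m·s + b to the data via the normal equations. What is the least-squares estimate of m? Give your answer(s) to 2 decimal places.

m = 3.36

Forming MᵀM = [[318, 36]; [36, 5]] and Mᵀg = [997, 111]ᵀ gives MᵀM·[m, b]ᵀ = Mᵀg.
Determinant 318·5 − 36² = 294.
m = (997·5 − 36·111)/294 = 989/294; b = (318·111 − 36·997)/294 = -99/49.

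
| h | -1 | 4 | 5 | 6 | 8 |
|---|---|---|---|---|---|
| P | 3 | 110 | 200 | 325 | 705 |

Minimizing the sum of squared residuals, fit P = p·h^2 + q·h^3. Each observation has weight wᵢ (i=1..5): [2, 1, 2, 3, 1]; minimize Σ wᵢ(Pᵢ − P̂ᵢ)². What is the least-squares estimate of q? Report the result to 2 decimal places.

Entries of AᵀWA: Σwᵢ·h^2·h^2 = 9492, Σwᵢ·h^2·h^3 = 63368, Σwᵢ·h^3·h^3 = 437460.
For AᵀWP: Σwᵢ·h^2·P = 91986, Σwᵢ·h^3·P = 628594.
Normal equations: [[9492, 63368]; [63368, 437460]]·[p, q]ᵀ = [91986, 628594]ᵀ.
Eliminating q: 437460·(row 1) − 63368·(row 2) gives 136866896·p = 437460·91986 − 63368·628594 = 407450968, so p = 50931371/17108362.
Then q = (628594 − 63368·(50931371/17108362))/437460 = 17205675/17108362.

q = 1.01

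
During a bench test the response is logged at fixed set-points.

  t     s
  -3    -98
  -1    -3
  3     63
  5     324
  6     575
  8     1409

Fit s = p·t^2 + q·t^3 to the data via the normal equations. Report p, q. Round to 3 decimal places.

The normal system AᵀA·[p, q]ᵀ = Aᵀs is [[6180, 43668]; [43668, 325884]]·[p, q]ᵀ = [118658, 890458]ᵀ.
det = 6180·325884 − 43668² = 107068896.
p = (118658·325884 − 43668·890458)/107068896 = -4495339/2230602; q = (6180·890458 − 43668·118658)/107068896 = 3348676/1115301.

p = -2.015, q = 3.002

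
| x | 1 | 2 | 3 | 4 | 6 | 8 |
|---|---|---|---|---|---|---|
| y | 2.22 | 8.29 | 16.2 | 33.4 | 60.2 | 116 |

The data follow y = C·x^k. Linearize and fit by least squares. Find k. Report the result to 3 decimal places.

k = 1.887

Let Y = ln y. Fitting Y = k·ln x + ln C by least squares:
XᵀX = [[11.1437, 7.0493]; [7.0493, 6]], rhs = [26.6164, 18.0574]ᵀ  (here Σln x = 7.0493, Σ(ln x)² = 11.1437, Σln y = 18.0574, Σln x·ln y = 26.6164).
Slope k = (n·Σln x·ln y − Σln x·Σln y)/(n·Σ(ln x)² − (Σln x)²) = (6·26.6164 − 7.0493·18.0574)/17.1702 = 1.88743; ln C = (Σln y − k·Σln x)/n = 0.79207.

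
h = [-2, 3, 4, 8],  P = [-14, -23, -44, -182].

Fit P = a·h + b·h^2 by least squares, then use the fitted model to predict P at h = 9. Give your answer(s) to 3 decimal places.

Sums needed: Σh·h = 93, Σh·h^2 = 595, Σh^2·h^2 = 4449.
Moment sums: Σh·P = -1673, Σh^2·P = -12615.
Normal equations: [[93, 595]; [595, 4449]]·[a, b]ᵀ = [-1673, -12615]ᵀ.
Eliminating b: 4449·(row 1) − 595·(row 2) gives 59732·a = 4449·(-1673) − 595·(-12615) = 62748, so a = 15687/14933.
Then b = ((-12615) − 595·(15687/14933))/4449 = -44440/14933.
At h = 9: P̂ = (15687/14933)·(9) + (-44440/14933)·(81) = -3458457/14933.

P̂ = -231.598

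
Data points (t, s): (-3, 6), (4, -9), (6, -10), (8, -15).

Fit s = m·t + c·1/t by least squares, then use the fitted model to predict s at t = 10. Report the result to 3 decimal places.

ŝ = -17.969

Entries of XᵀX: Σt·t = 125, Σt·1/t = 4, Σ1/t·1/t = 125/576.
For Xᵀs: Σt·s = -234, Σ1/t·s = -187/24.
XᵀX·[m, c]ᵀ = Xᵀs becomes [[125, 4]; [4, 125/576]]·[m, c]ᵀ = [-234, -187/24]ᵀ.
det = 125·(125/576) − 4² = 6409/576.
m = ((-234)·(125/576) − 4·(-187/24))/(6409/576) = -11298/6409; c = (125·(-187/24) − 4·(-234))/(6409/576) = -21864/6409.
At t = 10: ŝ = (-11298/6409)·(10) + (-21864/6409)·(1/10) = -575832/32045.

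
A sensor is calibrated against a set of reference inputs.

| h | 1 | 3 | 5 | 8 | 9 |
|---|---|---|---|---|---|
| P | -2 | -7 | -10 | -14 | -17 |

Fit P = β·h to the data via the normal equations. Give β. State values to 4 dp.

The normal equations are: 180·β = -338.
(Σh·h = 180, Σh·P = -338.)
Hence β = -338 / 180 ≈ -1.87778.

β = -1.8778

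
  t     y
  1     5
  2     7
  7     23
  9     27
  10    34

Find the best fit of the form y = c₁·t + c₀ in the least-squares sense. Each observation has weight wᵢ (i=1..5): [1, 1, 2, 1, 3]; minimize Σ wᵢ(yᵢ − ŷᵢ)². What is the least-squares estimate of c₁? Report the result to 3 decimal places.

c₁ = 3.207

Forming XᵀWX = [[484, 56]; [56, 8]] and XᵀWy = [1604, 187]ᵀ gives XᵀWX·[c₁, c₀]ᵀ = XᵀWy.
Determinant 484·8 − 56² = 736.
c₁ = (1604·8 − 56·187)/736 = 295/92; c₀ = (484·187 − 56·1604)/736 = 171/184.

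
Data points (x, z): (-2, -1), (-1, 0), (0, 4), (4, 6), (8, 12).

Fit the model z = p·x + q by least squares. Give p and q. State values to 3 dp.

p = 1.224, q = 1.997

Compute the Gram sums: Σx·x = 85, Σx = 9, Σ1 = 5.
Moment sums: Σx·z = 122, Σz = 21.
Eliminating q: 5·(row 1) − 9·(row 2) gives 344·p = 5·122 − 9·21 = 421, so p = 421/344.
Then q = (21 − 9·(421/344))/5 = 687/344.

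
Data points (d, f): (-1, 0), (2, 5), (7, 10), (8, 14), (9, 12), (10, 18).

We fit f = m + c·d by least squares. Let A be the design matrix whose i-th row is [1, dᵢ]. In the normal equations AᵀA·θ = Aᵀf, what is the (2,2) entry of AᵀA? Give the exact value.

Row 2 ↔ basis d, column 2 ↔ basis d, so (AᵀA)_{2,2} = Σᵢ (d)·(d) = (-1)·(-1) + (2)·(2) + (7)·(7) + (8)·(8) + (9)·(9) + (10)·(10) = 299.

299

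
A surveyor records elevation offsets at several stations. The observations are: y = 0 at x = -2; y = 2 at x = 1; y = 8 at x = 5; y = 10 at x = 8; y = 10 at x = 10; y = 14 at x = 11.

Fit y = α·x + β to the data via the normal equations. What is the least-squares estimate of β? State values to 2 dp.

β = 1.81

Normal-equation sums: Σx·x = 315, Σx = 33, Σ1 = 6.
Right-hand side: Σx·y = 376, Σy = 44.
Δ = 315·6 − 33² = 801.
α = (376·6 − 33·44)/801 = 268/267; β = (315·44 − 33·376)/801 = 484/267.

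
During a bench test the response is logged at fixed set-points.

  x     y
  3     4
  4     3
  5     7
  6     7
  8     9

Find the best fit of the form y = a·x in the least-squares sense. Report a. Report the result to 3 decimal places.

MᵀM·[a]ᵀ = Mᵀy reads: 150·a = 173.
Hence a = 173 / 150 ≈ 1.15333.

a = 1.153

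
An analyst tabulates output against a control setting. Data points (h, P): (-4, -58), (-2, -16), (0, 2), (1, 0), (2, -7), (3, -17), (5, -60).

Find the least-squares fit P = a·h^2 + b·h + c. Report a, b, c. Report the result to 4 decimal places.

a = -2.9840, b = 2.7107, c = 0.9286

XᵀX·[a, b, c]ᵀ = XᵀP reads: 995·a + 89·b + 59·c = -2673;  89·a + 59·b + 5·c = -101;  59·a + 5·b + 7·c = -156.
(Σh^2·h^2 = 995, Σh^2·h = 89, Σh^2 = 59, Σh·h = 59, Σh = 5, Σ1 = 7, Σh^2·P = -2673, Σh·P = -101, ΣP = -156.)
Inverting the 3×3 Gram matrix, [a, b, c]ᵀ = [-5765/1932, 5237/1932, 13/14]ᵀ.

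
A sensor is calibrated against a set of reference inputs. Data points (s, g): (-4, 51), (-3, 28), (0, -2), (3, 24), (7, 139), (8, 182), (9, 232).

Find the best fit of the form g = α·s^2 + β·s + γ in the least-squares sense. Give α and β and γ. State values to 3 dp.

α = 2.979, β = -0.906, γ = -1.002

Setting ∂/∂α … = 0 gives: 13476·α + 1520·β + 228·γ = 38535;  1520·α + 228·β + 20·γ = 4301;  228·α + 20·β + 7·γ = 654.
(Σs^2·s^2 = 13476, Σs^2·s = 1520, Σs^2 = 228, Σs·s = 228, Σs = 20, Σ1 = 7, Σs^2·g = 38535, Σs·g = 4301, Σg = 654.)
Inverting the 3×3 Gram matrix, [α, β, γ]ᵀ = [1455461/488636, -442473/488636, -122418/122159]ᵀ.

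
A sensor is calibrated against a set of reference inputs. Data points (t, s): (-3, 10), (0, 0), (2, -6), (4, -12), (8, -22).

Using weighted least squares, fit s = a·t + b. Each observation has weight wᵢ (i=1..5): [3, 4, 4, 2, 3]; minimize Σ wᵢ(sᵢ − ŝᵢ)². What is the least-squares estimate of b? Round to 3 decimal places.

Normal-equation sums: Σwᵢ·t·t = 267, Σwᵢ·t = 31, Σwᵢ·1 = 16.
And Σwᵢ·t·s = -762, Σwᵢ·s = -84.
So MᵀWM·[a, b]ᵀ = MᵀWs: [[267, 31]; [31, 16]]·[a, b]ᵀ = [-762, -84]ᵀ.
Δ = 267·16 − 31² = 3311.
a = ((-762)·16 − 31·(-84))/3311 = -9588/3311; b = (267·(-84) − 31·(-762))/3311 = 1194/3311.

b = 0.361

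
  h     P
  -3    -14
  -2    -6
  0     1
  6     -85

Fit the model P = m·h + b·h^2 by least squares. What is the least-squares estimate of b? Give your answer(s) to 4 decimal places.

The normal system XᵀX·[m, b]ᵀ = XᵀP is [[49, 181]; [181, 1393]]·[m, b]ᵀ = [-456, -3210]ᵀ.
det = 49·1393 − 181² = 35496.
m = ((-456)·1393 − 181·(-3210))/35496 = -3011/1972; b = (49·(-3210) − 181·(-456))/35496 = -4153/1972.

b = -2.1060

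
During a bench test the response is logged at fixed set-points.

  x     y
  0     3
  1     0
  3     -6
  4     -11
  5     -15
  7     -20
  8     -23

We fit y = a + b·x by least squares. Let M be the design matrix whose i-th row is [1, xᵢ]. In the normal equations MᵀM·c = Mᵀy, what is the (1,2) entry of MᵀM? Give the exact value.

Row 1 ↔ basis 1, column 2 ↔ basis x, so (MᵀM)_{1,2} = Σᵢ x = (1)·(0) + (1)·(1) + (1)·(3) + (1)·(4) + (1)·(5) + (1)·(7) + (1)·(8) = 28.

28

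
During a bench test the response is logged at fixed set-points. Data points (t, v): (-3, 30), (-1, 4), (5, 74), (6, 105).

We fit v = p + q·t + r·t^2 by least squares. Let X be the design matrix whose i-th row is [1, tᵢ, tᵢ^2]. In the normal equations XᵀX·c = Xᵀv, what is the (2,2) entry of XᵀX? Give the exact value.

Row 2 ↔ basis t, column 2 ↔ basis t, so (XᵀX)_{2,2} = Σᵢ (t)·(t) = (-3)·(-3) + (-1)·(-1) + (5)·(5) + (6)·(6) = 71.

71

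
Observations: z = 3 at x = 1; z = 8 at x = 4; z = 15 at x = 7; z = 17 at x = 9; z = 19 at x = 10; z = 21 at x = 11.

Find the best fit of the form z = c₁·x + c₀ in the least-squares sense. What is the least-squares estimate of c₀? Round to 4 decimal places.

c₀ = 1.2523

The normal equations are: 368·c₁ + 42·c₀ = 714;  42·c₁ + 6·c₀ = 83.
det = 368·6 − 42² = 444.
c₁ = (714·6 − 42·83)/444 = 133/74; c₀ = (368·83 − 42·714)/444 = 139/111.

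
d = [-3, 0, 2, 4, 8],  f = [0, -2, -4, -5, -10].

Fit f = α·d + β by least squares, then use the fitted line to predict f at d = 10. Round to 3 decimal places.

Sums needed: Σd·d = 93, Σd = 11, Σ1 = 5.
Moment sums: Σd·f = -108, Σf = -21.
So XᵀX·[α, β]ᵀ = Xᵀf: [[93, 11]; [11, 5]]·[α, β]ᵀ = [-108, -21]ᵀ.
det = 93·5 − 11² = 344.
α = ((-108)·5 − 11·(-21))/344 = -309/344; β = (93·(-21) − 11·(-108))/344 = -765/344.
At d = 10: f̂ = (-309/344)·(10) + (-765/344)·(1) = -3855/344.

f̂ = -11.206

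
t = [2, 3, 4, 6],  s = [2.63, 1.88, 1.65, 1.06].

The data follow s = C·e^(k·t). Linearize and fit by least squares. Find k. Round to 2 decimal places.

k = -0.22

Let Y = ln s. Fitting Y = k·t + ln C by least squares:
Over the data: Σt = 15.0000, Σ(t)² = 65.0000, Σln s = 2.1573, Σt·ln s = 6.1805.
Normal system: [[65.0000, 15.0000]; [15.0000, 4]]·[k, ln C]ᵀ = [6.1805, 2.1573]ᵀ.
Solving (det = 35.0000): k = -0.21821, ln C = 1.35763.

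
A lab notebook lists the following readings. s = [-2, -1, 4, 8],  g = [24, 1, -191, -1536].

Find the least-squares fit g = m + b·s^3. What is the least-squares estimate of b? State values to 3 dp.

b = -2.999

With design matrix A, AᵀA = [[4, 567]; [567, 266305]] and Aᵀg = [-1702, -798849]ᵀ.
Δ = 4·266305 − 567² = 743731.
m = ((-1702)·266305 − 567·(-798849))/743731 = -303727/743731; b = (4·(-798849) − 567·(-1702))/743731 = -2230362/743731.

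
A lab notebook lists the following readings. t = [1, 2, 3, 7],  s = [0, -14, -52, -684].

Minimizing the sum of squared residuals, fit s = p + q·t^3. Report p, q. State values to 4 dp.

Compute the Gram sums: Σ1 = 4, Σt^3 = 379, Σt^3·t^3 = 118443.
Moment sums: Σs = -750, Σt^3·s = -236128.
So AᵀA·[p, q]ᵀ = Aᵀs: [[4, 379]; [379, 118443]]·[p, q]ᵀ = [-750, -236128]ᵀ.
Eliminating q: 118443·(row 1) − 379·(row 2) gives 330131·p = 118443·(-750) − 379·(-236128) = 660262, so p = 2.
Then q = ((-236128) − 379·2)/118443 = -2.

p = 2.0000, q = -2.0000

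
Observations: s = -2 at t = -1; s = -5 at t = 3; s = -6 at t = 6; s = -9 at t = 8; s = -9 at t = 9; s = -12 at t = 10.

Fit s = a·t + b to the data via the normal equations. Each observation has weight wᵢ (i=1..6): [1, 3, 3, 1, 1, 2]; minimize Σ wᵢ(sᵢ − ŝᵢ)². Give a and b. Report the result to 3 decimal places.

a = -0.857, b = -2.092

Entries of XᵀWX: Σwᵢ·t·t = 481, Σwᵢ·t = 63, Σwᵢ·1 = 11.
For XᵀWs: Σwᵢ·t·s = -544, Σwᵢ·s = -77.
So XᵀWX·[a, b]ᵀ = XᵀWs: [[481, 63]; [63, 11]]·[a, b]ᵀ = [-544, -77]ᵀ.
Δ = 481·11 − 63² = 1322.
a = ((-544)·11 − 63·(-77))/1322 = -1133/1322; b = (481·(-77) − 63·(-544))/1322 = -2765/1322.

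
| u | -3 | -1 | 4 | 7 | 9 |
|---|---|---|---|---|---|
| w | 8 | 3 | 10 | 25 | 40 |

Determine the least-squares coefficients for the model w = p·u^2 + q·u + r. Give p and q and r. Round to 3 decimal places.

Forming XᵀX = [[9300, 1108, 156]; [1108, 156, 16]; [156, 16, 5]] and Xᵀw = [4700, 548, 86]ᵀ gives XᵀX·[p, q, r]ᵀ = Xᵀw.
Solving the 3×3 system (Gaussian elimination) gives p = 283/587, q = -116/587, r = 1638/587.

p = 0.482, q = -0.198, r = 2.790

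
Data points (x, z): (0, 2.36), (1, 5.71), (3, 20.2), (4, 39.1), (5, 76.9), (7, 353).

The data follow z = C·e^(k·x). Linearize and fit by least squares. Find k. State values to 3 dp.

k = 0.698

Linearized form: ln z = k·x + ln C. From the 6 transformed points,
XᵀX = [[100.0000, 20.0000]; [20.0000, 6]], rhs = [88.2016, 19.4817]ᵀ  (here Σx = 20.0000, Σ(x)² = 100.0000, Σln z = 19.4817, Σx·ln z = 88.2016).
Slope k = (n·Σx·ln z − Σx·Σln z)/(n·Σ(x)² − (Σx)²) = (6·88.2016 − 20.0000·19.4817)/200.0000 = 0.69788; ln C = (Σln z − k·Σx)/n = 0.92067.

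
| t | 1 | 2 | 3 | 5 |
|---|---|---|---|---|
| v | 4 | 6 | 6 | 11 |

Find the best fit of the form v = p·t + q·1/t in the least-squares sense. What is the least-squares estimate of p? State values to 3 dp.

p = 2.068

With design matrix M, MᵀM = [[39, 4]; [4, 1261/900]] and Mᵀv = [89, 56/5]ᵀ.
Eliminating q: (1261/900)·(row 1) − 4·(row 2) gives (11593/300)·p = (1261/900)·89 − 4·(56/5) = 71909/900, so p = 71909/34779.
Then q = ((56/5) − 4·(71909/34779))/(1261/900) = 24240/11593.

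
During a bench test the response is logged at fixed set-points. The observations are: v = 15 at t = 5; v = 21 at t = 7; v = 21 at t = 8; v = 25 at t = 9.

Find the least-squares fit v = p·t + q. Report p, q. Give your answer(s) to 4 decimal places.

p = 2.3429, q = 3.5143

Sums needed: Σt·t = 219, Σt = 29, Σ1 = 4.
And Σt·v = 615, Σv = 82.
det = 219·4 − 29² = 35.
p = (615·4 − 29·82)/35 = 82/35; q = (219·82 − 29·615)/35 = 123/35.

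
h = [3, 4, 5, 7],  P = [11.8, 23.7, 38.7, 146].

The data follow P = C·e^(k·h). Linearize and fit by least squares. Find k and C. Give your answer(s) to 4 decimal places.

Taking logs, ln P = k·h + ln C, so regress ln P on h.
Σh = 19.0000, Σ(h)² = 99.0000, Σln P = 14.2730, Σh·ln P = 73.2306.
Equations: 99.0000·k + 19.0000·ln C = 73.2306;  19.0000·k + 4·ln C = 14.2730.
Slope k = (n·Σh·ln P − Σh·Σln P)/(n·Σ(h)² − (Σh)²) = (4·73.2306 − 19.0000·14.2730)/35.0000 = 0.62101; ln C = (Σln P − k·Σh)/n = 0.61848, so C = exp(0.61848) = 1.85611.

k = 0.6210, C = 1.8561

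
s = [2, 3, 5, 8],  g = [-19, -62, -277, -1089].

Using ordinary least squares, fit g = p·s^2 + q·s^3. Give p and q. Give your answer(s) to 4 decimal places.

p = -1.0542, q = -1.9956

Setting ∂/∂p … = 0 gives: 4818·p + 36168·q = -77255;  36168·p + 278562·q = -594019.
(Σs^2·s^2 = 4818, Σs^2·s^3 = 36168, Σs^3·s^3 = 278562, Σs^2·g = -77255, Σs^3·g = -594019.)
Δ = 4818·278562 − 36168² = 33987492.
p = ((-77255)·278562 − 36168·(-594019))/33987492 = -1990451/1888194; q = (4818·(-594019) − 36168·(-77255))/33987492 = -114183/57218.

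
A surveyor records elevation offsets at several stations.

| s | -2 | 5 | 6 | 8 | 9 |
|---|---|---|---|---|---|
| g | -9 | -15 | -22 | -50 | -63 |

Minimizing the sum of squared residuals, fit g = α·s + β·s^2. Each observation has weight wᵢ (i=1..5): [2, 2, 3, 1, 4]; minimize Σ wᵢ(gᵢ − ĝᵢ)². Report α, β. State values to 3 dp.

α = 2.463, β = -1.054

Compute the Gram sums: Σwᵢ·s·s = 554, Σwᵢ·s·s^2 = 4310, Σwᵢ·s^2·s^2 = 35510.
For AᵀWg: Σwᵢ·s·g = -3178, Σwᵢ·s^2·g = -26810.
So AᵀWA·[α, β]ᵀ = AᵀWg: [[554, 4310]; [4310, 35510]]·[α, β]ᵀ = [-3178, -26810]ᵀ.
Determinant 554·35510 − 4310² = 1096440.
α = ((-3178)·35510 − 4310·(-26810))/1096440 = 67508/27411; β = (554·(-26810) − 4310·(-3178))/1096440 = -28889/27411.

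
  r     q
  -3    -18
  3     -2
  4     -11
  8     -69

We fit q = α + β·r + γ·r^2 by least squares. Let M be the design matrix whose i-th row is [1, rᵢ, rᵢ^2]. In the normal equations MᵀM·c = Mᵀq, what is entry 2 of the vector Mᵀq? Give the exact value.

-548

Entry 2 ↔ basis r, so (Mᵀq)_{2} = Σᵢ (r)·qᵢ = (-3)·(-18) + (3)·(-2) + (4)·(-11) + (8)·(-69) = -548.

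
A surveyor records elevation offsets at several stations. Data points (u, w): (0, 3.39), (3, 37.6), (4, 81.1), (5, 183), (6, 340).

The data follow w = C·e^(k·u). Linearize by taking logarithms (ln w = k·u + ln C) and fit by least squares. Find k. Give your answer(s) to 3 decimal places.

k = 0.777

Taking logs, ln w = k·u + ln C, so regress ln w on u.
Σu = 18.0000, Σ(u)² = 86.0000, Σln w = 20.2819, Σu·ln w = 89.4848.
Equations: 86.0000·k + 18.0000·ln C = 89.4848;  18.0000·k + 5·ln C = 20.2819.
Slope k = (n·Σu·ln w − Σu·Σln w)/(n·Σ(u)² − (Σu)²) = (5·89.4848 − 18.0000·20.2819)/106.0000 = 0.77688; ln C = (Σln w − k·Σu)/n = 1.25963.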